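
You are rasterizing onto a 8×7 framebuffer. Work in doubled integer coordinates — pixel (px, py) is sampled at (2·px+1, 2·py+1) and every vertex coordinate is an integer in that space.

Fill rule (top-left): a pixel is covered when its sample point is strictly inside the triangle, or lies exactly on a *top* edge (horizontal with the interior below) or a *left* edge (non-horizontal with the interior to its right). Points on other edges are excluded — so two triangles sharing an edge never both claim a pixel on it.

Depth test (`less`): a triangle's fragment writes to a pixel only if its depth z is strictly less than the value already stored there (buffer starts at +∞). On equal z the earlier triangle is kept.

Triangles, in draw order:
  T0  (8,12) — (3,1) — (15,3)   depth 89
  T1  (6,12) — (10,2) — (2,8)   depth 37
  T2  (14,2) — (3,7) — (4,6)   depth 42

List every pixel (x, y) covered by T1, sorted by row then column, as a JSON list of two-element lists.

T0:
  2·area = 122
  edge (8, 12)→(3, 1): d=(-5,-11) top-left  bias=+0
  edge (3, 1)→(15, 3): d=(12,2) right/bottom  bias=-1
  edge (15, 3)→(8, 12): d=(-7,9) right/bottom  bias=-1
    (1,0)@(3, 1): e=[0,0,122] → .  [on edge]
    (2,1)@(5, 3): e=[12,20,90] → X
    (3,1)@(7, 3): e=[34,16,72] → X
    (4,1)@(9, 3): e=[56,12,54] → X
    (5,1)@(11, 3): e=[78,8,36] → X
    (6,1)@(13, 3): e=[100,4,18] → X
    (7,1)@(15, 3): e=[122,0,0] → .  [on edge]
    (2,2)@(5, 5): e=[2,44,76] → X
    (7,2)@(15, 5): e=[112,24,-14] → .
    (2,3)@(5, 7): e=[-8,68,62] → .
    (3,3)@(7, 7): e=[14,64,44] → X
    (6,3)@(13, 7): e=[80,52,-10] → .
  covered (15 px):
    . . . . . . . .
    . . X X X X X .
    . . X X X X X .
    . . . X X X . .
    . . . X X . . .
    . . . . . . . .
    . . . . . . . .
T1:
  2·area = 56  (B↔C swapped to make it positive)
  edge (6, 12)→(2, 8): d=(-4,-4) top-left  bias=+0
  edge (2, 8)→(10, 2): d=(8,-6) top-left  bias=+0
  edge (10, 2)→(6, 12): d=(-4,10) right/bottom  bias=-1
    (4,1)@(9, 3): e=[48,2,6] → X
    (5,1)@(11, 3): e=[56,14,-14] → .
    (3,2)@(7, 5): e=[32,6,18] → X
    (4,2)@(9, 5): e=[40,18,-2] → .
    (0,3)@(1, 7): e=[0,-14,70] → .  [on edge]
    (2,3)@(5, 7): e=[16,10,30] → X
    (4,3)@(9, 7): e=[32,34,-10] → .
    (1,4)@(3, 9): e=[0,14,42] → X  [on edge]
    (4,4)@(9, 9): e=[24,50,-18] → .
    (1,5)@(3, 11): e=[-8,30,34] → .
    (2,5)@(5, 11): e=[0,42,14] → X  [on edge]
    (3,5)@(7, 11): e=[8,54,-6] → .
    (3,6)@(7, 13): e=[0,70,-14] → .  [on edge]
  covered (8 px):
    . . . . . . . .
    . . . . X . . .
    . . . X . . . .
    . . X X . . . .
    . X X X . . . .
    . . X . . . . .
    . . . . . . . .
T2:
  2·area = 6
  edge (14, 2)→(3, 7): d=(-11,5) right/bottom  bias=-1
  edge (3, 7)→(4, 6): d=(1,-1) top-left  bias=+0
  edge (4, 6)→(14, 2): d=(10,-4) top-left  bias=+0
    (4,0)@(9, 1): e=[36,0,-30] → .  [on edge]
    (3,1)@(7, 3): e=[24,0,-18] → .  [on edge]
    (2,2)@(5, 5): e=[12,0,-6] → .  [on edge]
    (3,2)@(7, 5): e=[2,2,2] → X
    (4,2)@(9, 5): e=[-8,4,10] → .
    (1,3)@(3, 7): e=[0,0,6] → .  [on edge]
    (3,3)@(7, 7): e=[-20,4,22] → .
    (0,4)@(1, 9): e=[-12,0,18] → .  [on edge]
  covered (1 px):
    . . . . . . . .
    . . . . . . . .
    . . . X . . . .
    . . . . . . . .
    . . . . . . . .
    . . . . . . . .
    . . . . . . . .

Answer: [[4,1],[3,2],[2,3],[3,3],[1,4],[2,4],[3,4],[2,5]]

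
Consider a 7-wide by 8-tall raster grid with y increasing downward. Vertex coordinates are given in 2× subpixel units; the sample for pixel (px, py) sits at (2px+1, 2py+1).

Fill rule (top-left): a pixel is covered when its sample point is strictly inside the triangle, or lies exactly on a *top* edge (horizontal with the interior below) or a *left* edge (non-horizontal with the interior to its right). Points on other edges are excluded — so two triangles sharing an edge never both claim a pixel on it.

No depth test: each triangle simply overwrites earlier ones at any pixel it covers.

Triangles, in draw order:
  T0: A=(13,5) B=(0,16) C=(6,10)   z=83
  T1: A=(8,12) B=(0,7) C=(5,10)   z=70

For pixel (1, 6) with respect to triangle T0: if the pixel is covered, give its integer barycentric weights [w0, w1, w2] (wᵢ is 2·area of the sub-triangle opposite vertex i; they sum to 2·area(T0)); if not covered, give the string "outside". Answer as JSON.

T0:
  2·area = 12
  edge (13, 5)→(0, 16): d=(-13,11) right/bottom  bias=-1
  edge (0, 16)→(6, 10): d=(6,-6) top-left  bias=+0
  edge (6, 10)→(13, 5): d=(7,-5) top-left  bias=+0
    (6,1)@(13, 3): e=[26,0,-14] → ·  [on edge]
    (5,2)@(11, 5): e=[22,0,-10] → ·  [on edge]
    (6,2)@(13, 5): e=[0,12,0] → ·  [on edge]
    (4,3)@(9, 7): e=[18,0,-6] → ·  [on edge]
    (3,4)@(7, 9): e=[14,0,-2] → ·  [on edge]
    (2,5)@(5, 11): e=[10,0,2] → █  [on edge]
    (3,5)@(7, 11): e=[-12,12,12] → ·
    (1,6)@(3, 13): e=[6,0,6] → █  [on edge]
    (2,6)@(5, 13): e=[-16,12,16] → ·
    (0,7)@(1, 15): e=[2,0,10] → █  [on edge]
    (1,7)@(3, 15): e=[-20,12,20] → ·
  covered (3 px):
    · · · · · · ·
    · · · · · · ·
    · · · · · · ·
    · · · · · · ·
    · · · · · · ·
    · · █ · · · ·
    · █ · · · · ·
    █ · · · · · ·
T1:
  2·area = 1
  edge (8, 12)→(0, 7): d=(-8,-5) top-left  bias=+0
  edge (0, 7)→(5, 10): d=(5,3) right/bottom  bias=-1
  edge (5, 10)→(8, 12): d=(3,2) right/bottom  bias=-1
  covered (0 px):
    · · · · · · ·
    · · · · · · ·
    · · · · · · ·
    · · · · · · ·
    · · · · · · ·
    · · · · · · ·
    · · · · · · ·
    · · · · · · ·

Answer: [0,6,6]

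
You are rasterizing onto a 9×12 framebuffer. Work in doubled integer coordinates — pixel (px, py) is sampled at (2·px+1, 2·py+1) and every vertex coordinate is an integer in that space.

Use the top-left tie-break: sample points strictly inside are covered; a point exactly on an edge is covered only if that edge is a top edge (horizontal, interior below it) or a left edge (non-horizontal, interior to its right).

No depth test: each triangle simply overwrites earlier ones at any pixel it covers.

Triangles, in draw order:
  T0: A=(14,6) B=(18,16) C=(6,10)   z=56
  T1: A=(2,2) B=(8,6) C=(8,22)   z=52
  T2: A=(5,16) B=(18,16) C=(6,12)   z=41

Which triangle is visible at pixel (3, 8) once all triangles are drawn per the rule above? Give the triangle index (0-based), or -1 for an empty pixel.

T0:
  2·area = 96
  edge (14, 6)→(18, 16): d=(4,10) right/bottom  bias=-1
  edge (18, 16)→(6, 10): d=(-12,-6) top-left  bias=+0
  edge (6, 10)→(14, 6): d=(8,-4) top-left  bias=+0
    (6,3)@(13, 7): e=[14,78,4] → █
    (7,3)@(15, 7): e=[-6,90,12] → ·
    (4,4)@(9, 9): e=[62,30,4] → █
    (5,4)@(11, 9): e=[42,42,12] → █
    (7,4)@(15, 9): e=[2,66,28] → █
    (8,4)@(17, 9): e=[-18,78,36] → ·
    (4,5)@(9, 11): e=[70,6,20] → █
    (8,5)@(17, 11): e=[-10,54,52] → ·
    (4,6)@(9, 13): e=[78,-18,36] → ·
    (5,6)@(11, 13): e=[58,-6,44] → ·
    (6,6)@(13, 13): e=[38,6,52] → █
    (8,6)@(17, 13): e=[-2,30,68] → ·
  covered (12 px):
    · · · · · · · · ·
    · · · · · · · · ·
    · · · · · · · · ·
    · · · · · · █ · ·
    · · · · █ █ █ █ ·
    · · · · █ █ █ █ ·
    · · · · · · █ █ ·
    · · · · · · · · █
    · · · · · · · · ·
    · · · · · · · · ·
    · · · · · · · · ·
    · · · · · · · · ·
T1:
  2·area = 96
  edge (2, 2)→(8, 6): d=(6,4) right/bottom  bias=-1
  edge (8, 6)→(8, 22): d=(0,16) right/bottom  bias=-1
  edge (8, 22)→(2, 2): d=(-6,-20) top-left  bias=+0
    (1,1)@(3, 3): e=[2,80,14] → █
    (2,1)@(5, 3): e=[-6,48,54] → ·
    (1,2)@(3, 5): e=[14,80,2] → █
    (2,2)@(5, 5): e=[6,48,42] → █
    (3,2)@(7, 5): e=[-2,16,82] → ·
    (1,3)@(3, 7): e=[26,80,-10] → ·
    (2,3)@(5, 7): e=[18,48,30] → █
    (3,3)@(7, 7): e=[10,16,70] → █
    (4,3)@(9, 7): e=[2,-16,110] → ·
    (2,4)@(5, 9): e=[30,48,18] → █
    (4,4)@(9, 9): e=[14,-16,98] → ·
    (2,5)@(5, 11): e=[42,48,6] → █
  covered (12 px):
    · · · · · · · · ·
    · █ · · · · · · ·
    · █ █ · · · · · ·
    · · █ █ · · · · ·
    · · █ █ · · · · ·
    · · █ █ · · · · ·
    · · · █ · · · · ·
    · · · █ · · · · ·
    · · · █ · · · · ·
    · · · · · · · · ·
    · · · · · · · · ·
    · · · · · · · · ·
T2:
  2·area = 52  (B↔C swapped to make it positive)
  edge (5, 16)→(6, 12): d=(1,-4) top-left  bias=+0
  edge (6, 12)→(18, 16): d=(12,4) right/bottom  bias=-1
  edge (18, 16)→(5, 16): d=(-13,0) right/bottom  bias=-1
    (1,5)@(3, 11): e=[-13,0,65] → ·  [on edge]
    (3,6)@(7, 13): e=[5,8,39] → █
    (4,6)@(9, 13): e=[13,0,39] → ·  [on edge]
    (3,7)@(7, 15): e=[7,32,13] → █
    (4,7)@(9, 15): e=[15,24,13] → █
    (5,7)@(11, 15): e=[23,16,13] → █
    (6,7)@(13, 15): e=[31,8,13] → █
    (7,7)@(15, 15): e=[39,0,13] → ·  [on edge]
    (3,8)@(7, 17): e=[9,56,-13] → ·
    (4,8)@(9, 17): e=[17,48,-13] → ·
    (5,8)@(11, 17): e=[25,40,-13] → ·
    (6,8)@(13, 17): e=[33,32,-13] → ·
  covered (5 px):
    · · · · · · · · ·
    · · · · · · · · ·
    · · · · · · · · ·
    · · · · · · · · ·
    · · · · · · · · ·
    · · · · · · · · ·
    · · · █ · · · · ·
    · · · █ █ █ █ · ·
    · · · · · · · · ·
    · · · · · · · · ·
    · · · · · · · · ·
    · · · · · · · · ·

Z-buffer (winner per pixel, '.' = empty):
  . . . . . . . . .
  . 1 . . . . . . .
  . 1 1 . . . . . .
  . . 1 1 . . 0 . .
  . . 1 1 0 0 0 0 .
  . . 1 1 0 0 0 0 .
  . . . 2 . . 0 0 .
  . . . 2 2 2 2 . 0
  . . . 1 . . . . .
  . . . . . . . . .
  . . . . . . . . .
  . . . . . . . . .

Final: 1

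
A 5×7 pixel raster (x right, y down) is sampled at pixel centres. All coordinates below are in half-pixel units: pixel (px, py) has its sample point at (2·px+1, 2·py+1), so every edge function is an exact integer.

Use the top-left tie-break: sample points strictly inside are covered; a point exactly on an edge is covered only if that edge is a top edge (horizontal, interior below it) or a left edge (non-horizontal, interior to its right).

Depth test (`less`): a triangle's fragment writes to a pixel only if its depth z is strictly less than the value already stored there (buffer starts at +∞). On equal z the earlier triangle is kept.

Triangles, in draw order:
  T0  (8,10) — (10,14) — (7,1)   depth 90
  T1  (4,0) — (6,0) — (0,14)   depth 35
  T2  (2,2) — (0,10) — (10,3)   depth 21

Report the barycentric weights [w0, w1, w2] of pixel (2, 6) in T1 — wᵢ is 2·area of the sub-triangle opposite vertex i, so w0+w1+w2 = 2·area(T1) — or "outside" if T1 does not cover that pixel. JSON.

T0:
  2·area = 14  (B↔C swapped to make it positive)
  edge (8, 10)→(7, 1): d=(-1,-9) top-left  bias=+0
  edge (7, 1)→(10, 14): d=(3,13) right/bottom  bias=-1
  edge (10, 14)→(8, 10): d=(-2,-4) top-left  bias=+0
    (3,0)@(7, 1): e=[0,0,14] → .  [on edge]
    (4,5)@(9, 11): e=[8,4,2] → X
    (4,6)@(9, 13): e=[6,10,-2] → .
  covered (1 px):
    . . . . .
    . . . . .
    . . . . .
    . . . . .
    . . . . .
    . . . . X
    . . . . .
T1:
  2·area = 28
  edge (4, 0)→(6, 0): d=(2,0) top-left  bias=+0
  edge (6, 0)→(0, 14): d=(-6,14) right/bottom  bias=-1
  edge (0, 14)→(4, 0): d=(4,-14) top-left  bias=+0
    (2,0)@(5, 1): e=[2,8,18] → X
    (3,0)@(7, 1): e=[2,-20,46] → .
    (2,1)@(5, 3): e=[6,-4,26] → .
    (1,2)@(3, 5): e=[10,12,6] → X
    (2,2)@(5, 5): e=[10,-16,34] → .
    (1,3)@(3, 7): e=[14,0,14] → .  [on edge]
    (0,5)@(1, 11): e=[22,4,2] → X
    (1,5)@(3, 11): e=[22,-24,30] → .
    (0,6)@(1, 13): e=[26,-8,10] → .
  covered (3 px):
    . . X . .
    . . . . .
    . X . . .
    . . . . .
    . . . . .
    X . . . .
    . . . . .
T2:
  2·area = 66  (B↔C swapped to make it positive)
  edge (2, 2)→(10, 3): d=(8,1) right/bottom  bias=-1
  edge (10, 3)→(0, 10): d=(-10,7) right/bottom  bias=-1
  edge (0, 10)→(2, 2): d=(2,-8) top-left  bias=+0
    (1,1)@(3, 3): e=[7,49,10] → X
    (2,1)@(5, 3): e=[5,35,26] → X
    (3,1)@(7, 3): e=[3,21,42] → X
    (4,1)@(9, 3): e=[1,7,58] → X
    (1,2)@(3, 5): e=[23,29,14] → X
    (4,2)@(9, 5): e=[17,-13,62] → .
    (0,3)@(1, 7): e=[41,23,2] → X
    (2,3)@(5, 7): e=[37,-5,34] → .
    (3,3)@(7, 7): e=[35,-19,50] → .
    (0,4)@(1, 9): e=[57,3,6] → X
    (1,4)@(3, 9): e=[55,-11,22] → .
    (0,5)@(1, 11): e=[73,-17,10] → .
  covered (10 px):
    . . . . .
    . X X X X
    . X X X .
    X X . . .
    X . . . .
    . . . . .
    . . . . .

Answer: "outside"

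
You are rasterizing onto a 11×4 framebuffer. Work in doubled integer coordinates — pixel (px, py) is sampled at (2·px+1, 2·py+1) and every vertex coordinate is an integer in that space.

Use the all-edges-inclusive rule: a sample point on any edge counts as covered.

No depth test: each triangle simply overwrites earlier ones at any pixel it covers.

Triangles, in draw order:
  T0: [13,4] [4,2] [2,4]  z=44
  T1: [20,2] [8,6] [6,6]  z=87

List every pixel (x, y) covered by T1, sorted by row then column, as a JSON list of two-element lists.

T0:
  2·area = 22  (B↔C swapped to make it positive)
  edge (13, 4)→(2, 4): d=(-11,0) inclusive
  edge (2, 4)→(4, 2): d=(2,-2) inclusive
  edge (4, 2)→(13, 4): d=(9,2) inclusive
    (2,0)@(5, 1): e=[33,0,-11] → ·  [on edge]
    (1,1)@(3, 3): e=[11,0,11] → █  [on edge]
    (2,1)@(5, 3): e=[11,4,7] → █
    (3,1)@(7, 3): e=[11,8,3] → █
    (4,1)@(9, 3): e=[11,12,-1] → ·
    (0,2)@(1, 5): e=[-11,0,33] → ·  [on edge]
    (1,2)@(3, 5): e=[-11,4,29] → ·
    (2,2)@(5, 5): e=[-11,8,25] → ·
    (3,2)@(7, 5): e=[-11,12,21] → ·
  covered (3 px):
    · · · · · · · · · · ·
    · █ █ █ · · · · · · ·
    · · · · · · · · · · ·
    · · · · · · · · · · ·
T1:
  2·area = 8
  edge (20, 2)→(8, 6): d=(-12,4) inclusive
  edge (8, 6)→(6, 6): d=(-2,0) inclusive
  edge (6, 6)→(20, 2): d=(14,-4) inclusive
    (8,1)@(17, 3): e=[0,6,2] → █  [on edge]
    (9,1)@(19, 3): e=[-8,6,10] → ·
    (5,2)@(11, 5): e=[0,2,6] → █  [on edge]
    (6,2)@(13, 5): e=[-8,2,14] → ·
    (8,2)@(17, 5): e=[-24,2,30] → ·
    (2,3)@(5, 7): e=[0,-2,10] → ·  [on edge]
    (5,3)@(11, 7): e=[-24,-2,34] → ·
  covered (2 px):
    · · · · · · · · · · ·
    · · · · · · · · █ · ·
    · · · · · █ · · · · ·
    · · · · · · · · · · ·

Result: [[8,1],[5,2]]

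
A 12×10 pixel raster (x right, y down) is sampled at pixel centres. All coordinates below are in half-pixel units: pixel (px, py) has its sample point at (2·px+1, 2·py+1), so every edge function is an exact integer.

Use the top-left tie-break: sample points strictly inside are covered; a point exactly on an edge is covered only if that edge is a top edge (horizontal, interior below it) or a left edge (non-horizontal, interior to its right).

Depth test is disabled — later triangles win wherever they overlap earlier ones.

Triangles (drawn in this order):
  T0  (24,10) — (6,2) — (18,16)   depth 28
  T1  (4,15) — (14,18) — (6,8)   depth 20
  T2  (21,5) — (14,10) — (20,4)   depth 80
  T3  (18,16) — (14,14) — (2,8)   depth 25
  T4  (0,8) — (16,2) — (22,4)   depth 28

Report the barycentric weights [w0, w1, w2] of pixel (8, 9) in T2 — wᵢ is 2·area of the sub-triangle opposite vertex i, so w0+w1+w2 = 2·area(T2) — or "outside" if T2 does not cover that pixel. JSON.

T0:
  2·area = 156  (B↔C swapped to make it positive)
  edge (24, 10)→(18, 16): d=(-6,6) right/bottom  bias=-1
  edge (18, 16)→(6, 2): d=(-12,-14) top-left  bias=+0
  edge (6, 2)→(24, 10): d=(18,8) right/bottom  bias=-1
    (3,1)@(7, 3): e=[144,2,10] → █
    (4,1)@(9, 3): e=[132,30,-6] → ·
    (3,2)@(7, 5): e=[132,-22,46] → ·
    (4,2)@(9, 5): e=[120,6,30] → █
    (5,2)@(11, 5): e=[108,34,14] → █
    (6,2)@(13, 5): e=[96,62,-2] → ·
    (4,3)@(9, 7): e=[108,-18,66] → ·
    (5,3)@(11, 7): e=[96,10,50] → █
    (6,3)@(13, 7): e=[84,38,34] → █
    (7,3)@(15, 7): e=[72,66,18] → █
    (8,3)@(17, 7): e=[60,94,2] → █
    (9,3)@(19, 7): e=[48,122,-14] → ·
    (11,5)@(23, 11): e=[0,130,26] → ·  [on edge]
    (10,6)@(21, 13): e=[0,78,78] → ·  [on edge]
    (9,7)@(19, 15): e=[0,26,130] → ·  [on edge]
    (8,8)@(17, 17): e=[0,-26,182] → ·  [on edge]
    (7,9)@(15, 19): e=[0,-78,234] → ·  [on edge]
  covered (18 px):
    · · · · · · · · · · · ·
    · · · █ · · · · · · · ·
    · · · · █ █ · · · · · ·
    · · · · · █ █ █ █ · · ·
    · · · · · · █ █ █ █ █ ·
    · · · · · · · █ █ █ █ ·
    · · · · · · · · █ █ · ·
    · · · · · · · · · · · ·
    · · · · · · · · · · · ·
    · · · · · · · · · · · ·
T1:
  2·area = 76  (B↔C swapped to make it positive)
  edge (4, 15)→(6, 8): d=(2,-7) top-left  bias=+0
  edge (6, 8)→(14, 18): d=(8,10) right/bottom  bias=-1
  edge (14, 18)→(4, 15): d=(-10,-3) top-left  bias=+0
    (3,5)@(7, 11): e=[13,14,49] → █
    (4,5)@(9, 11): e=[27,-6,55] → ·
    (2,6)@(5, 13): e=[3,50,23] → █
    (4,6)@(9, 13): e=[31,10,35] → █
    (5,6)@(11, 13): e=[45,-10,41] → ·
    (2,7)@(5, 15): e=[7,66,3] → █
    (5,7)@(11, 15): e=[49,6,21] → █
    (6,7)@(13, 15): e=[63,-14,27] → ·
    (2,8)@(5, 17): e=[11,82,-17] → ·
    (3,8)@(7, 17): e=[25,62,-11] → ·
    (4,8)@(9, 17): e=[39,42,-5] → ·
    (5,8)@(11, 17): e=[53,22,1] → █
  covered (10 px):
    · · · · · · · · · · · ·
    · · · · · · · · · · · ·
    · · · · · · · · · · · ·
    · · · · · · · · · · · ·
    · · · · · · · · · · · ·
    · · · █ · · · · · · · ·
    · · █ █ █ · · · · · · ·
    · · █ █ █ █ · · · · · ·
    · · · · · █ █ · · · · ·
    · · · · · · · · · · · ·
T2:
  2·area = 12
  edge (21, 5)→(14, 10): d=(-7,5) right/bottom  bias=-1
  edge (14, 10)→(20, 4): d=(6,-6) top-left  bias=+0
  edge (20, 4)→(21, 5): d=(1,1) right/bottom  bias=-1
    (8,0)@(17, 1): e=[48,-36,0] → ·  [on edge]
    (11,0)@(23, 1): e=[18,0,-6] → ·  [on edge]
    (9,1)@(19, 3): e=[24,-12,0] → ·  [on edge]
    (10,1)@(21, 3): e=[14,0,-2] → ·  [on edge]
    (9,2)@(19, 5): e=[10,0,2] → █  [on edge]
    (10,2)@(21, 5): e=[0,12,0] → ·  [on edge]
    (8,3)@(17, 7): e=[6,0,6] → █  [on edge]
    (9,3)@(19, 7): e=[-4,12,4] → ·
    (11,3)@(23, 7): e=[-24,36,0] → ·  [on edge]
    (7,4)@(15, 9): e=[2,0,10] → █  [on edge]
    (8,4)@(17, 9): e=[-8,12,8] → ·
    (6,5)@(13, 11): e=[-2,0,14] → ·  [on edge]
    (5,6)@(11, 13): e=[-6,0,18] → ·  [on edge]
    (3,7)@(7, 15): e=[0,-12,24] → ·  [on edge]
    (4,7)@(9, 15): e=[-10,0,22] → ·  [on edge]
    (3,8)@(7, 17): e=[-14,0,26] → ·  [on edge]
    (2,9)@(5, 19): e=[-18,0,30] → ·  [on edge]
  covered (3 px):
    · · · · · · · · · · · ·
    · · · · · · · · · · · ·
    · · · · · · · · · █ · ·
    · · · · · · · · █ · · ·
    · · · · · · · █ · · · ·
    · · · · · · · · · · · ·
    · · · · · · · · · · · ·
    · · · · · · · · · · · ·
    · · · · · · · · · · · ·
    · · · · · · · · · · · ·
T3:
  degenerate (2·area = 0) — covers nothing
T4:
  2·area = 68
  edge (0, 8)→(16, 2): d=(16,-6) top-left  bias=+0
  edge (16, 2)→(22, 4): d=(6,2) right/bottom  bias=-1
  edge (22, 4)→(0, 8): d=(-22,4) right/bottom  bias=-1
    (6,0)@(13, 1): e=[-34,0,102] → ·  [on edge]
    (7,1)@(15, 3): e=[10,8,50] → █
    (8,1)@(17, 3): e=[22,4,42] → █
    (9,1)@(19, 3): e=[34,0,34] → ·  [on edge]
    (4,2)@(9, 5): e=[6,32,30] → █
    (5,2)@(11, 5): e=[18,28,22] → █
    (6,2)@(13, 5): e=[30,24,14] → █
    (8,2)@(17, 5): e=[54,16,-2] → ·
    (1,3)@(3, 7): e=[2,56,10] → █
    (2,3)@(5, 7): e=[14,52,2] → █
    (3,3)@(7, 7): e=[26,48,-6] → ·
    (4,3)@(9, 7): e=[38,44,-14] → ·
  covered (8 px):
    · · · · · · · · · · · ·
    · · · · · · · █ █ · · ·
    · · · · █ █ █ █ · · · ·
    · █ █ · · · · · · · · ·
    · · · · · · · · · · · ·
    · · · · · · · · · · · ·
    · · · · · · · · · · · ·
    · · · · · · · · · · · ·
    · · · · · · · · · · · ·
    · · · · · · · · · · · ·

Answer: "outside"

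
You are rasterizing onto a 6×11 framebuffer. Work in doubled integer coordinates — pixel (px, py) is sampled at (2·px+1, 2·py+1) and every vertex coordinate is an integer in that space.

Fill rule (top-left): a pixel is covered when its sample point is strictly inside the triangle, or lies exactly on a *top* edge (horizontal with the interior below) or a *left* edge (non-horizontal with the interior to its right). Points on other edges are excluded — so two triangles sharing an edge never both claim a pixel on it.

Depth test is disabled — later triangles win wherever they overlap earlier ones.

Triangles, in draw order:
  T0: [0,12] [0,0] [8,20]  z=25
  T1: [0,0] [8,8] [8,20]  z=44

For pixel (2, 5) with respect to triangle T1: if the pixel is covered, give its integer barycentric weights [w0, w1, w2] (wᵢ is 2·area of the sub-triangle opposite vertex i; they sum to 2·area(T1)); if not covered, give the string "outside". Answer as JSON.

T0:
  2·area = 96
  edge (0, 12)→(0, 0): d=(0,-12) top-left  bias=+0
  edge (0, 0)→(8, 20): d=(8,20) right/bottom  bias=-1
  edge (8, 20)→(0, 12): d=(-8,-8) top-left  bias=+0
    (0,1)@(1, 3): e=[12,4,80] → █
    (1,1)@(3, 3): e=[36,-36,96] → ·
    (0,2)@(1, 5): e=[12,20,64] → █
    (1,2)@(3, 5): e=[36,-20,80] → ·
    (0,3)@(1, 7): e=[12,36,48] → █
    (1,3)@(3, 7): e=[36,-4,64] → ·
    (0,4)@(1, 9): e=[12,52,32] → █
    (1,4)@(3, 9): e=[36,12,48] → █
    (2,4)@(5, 9): e=[60,-28,64] → ·
    (0,5)@(1, 11): e=[12,68,16] → █
    (2,5)@(5, 11): e=[60,-12,48] → ·
    (0,6)@(1, 13): e=[12,84,0] → █  [on edge]
    (1,7)@(3, 15): e=[36,60,0] → █  [on edge]
    (2,8)@(5, 17): e=[60,36,0] → █  [on edge]
    (3,9)@(7, 19): e=[84,12,0] → █  [on edge]
    (4,10)@(9, 21): e=[108,-12,0] → ·  [on edge]
  covered (14 px):
    · · · · · ·
    █ · · · · ·
    █ · · · · ·
    █ · · · · ·
    █ █ · · · ·
    █ █ · · · ·
    █ █ █ · · ·
    · █ █ · · ·
    · · █ · · ·
    · · · █ · ·
    · · · · · ·
T1:
  2·area = 96
  edge (0, 0)→(8, 8): d=(8,8) right/bottom  bias=-1
  edge (8, 8)→(8, 20): d=(0,12) right/bottom  bias=-1
  edge (8, 20)→(0, 0): d=(-8,-20) top-left  bias=+0
    (0,0)@(1, 1): e=[0,84,12] → ·  [on edge]
    (1,1)@(3, 3): e=[0,60,36] → ·  [on edge]
    (1,2)@(3, 5): e=[16,60,20] → █
    (2,2)@(5, 5): e=[0,36,60] → ·  [on edge]
    (1,3)@(3, 7): e=[32,60,4] → █
    (2,3)@(5, 7): e=[16,36,44] → █
    (3,3)@(7, 7): e=[0,12,84] → ·  [on edge]
    (1,4)@(3, 9): e=[48,60,-12] → ·
    (2,4)@(5, 9): e=[32,36,28] → █
    (3,4)@(7, 9): e=[16,12,68] → █
    (4,4)@(9, 9): e=[0,-12,108] → ·  [on edge]
    (2,5)@(5, 11): e=[48,36,12] → █
    (5,5)@(11, 11): e=[0,-36,132] → ·  [on edge]
  covered (10 px):
    · · · · · ·
    · · · · · ·
    · █ · · · ·
    · █ █ · · ·
    · · █ █ · ·
    · · █ █ · ·
    · · · █ · ·
    · · · █ · ·
    · · · █ · ·
    · · · · · ·
    · · · · · ·

Result: [36,12,48]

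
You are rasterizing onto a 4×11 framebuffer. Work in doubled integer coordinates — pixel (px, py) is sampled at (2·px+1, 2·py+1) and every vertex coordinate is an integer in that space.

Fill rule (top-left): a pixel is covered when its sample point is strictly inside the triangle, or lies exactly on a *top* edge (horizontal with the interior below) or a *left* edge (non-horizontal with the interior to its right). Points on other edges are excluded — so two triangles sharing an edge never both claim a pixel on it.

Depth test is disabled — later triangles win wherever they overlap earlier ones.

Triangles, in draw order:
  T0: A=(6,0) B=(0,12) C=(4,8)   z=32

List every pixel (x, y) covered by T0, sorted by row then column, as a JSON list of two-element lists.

T0:
  2·area = 24  (B↔C swapped to make it positive)
  edge (6, 0)→(4, 8): d=(-2,8) right/bottom  bias=-1
  edge (4, 8)→(0, 12): d=(-4,4) right/bottom  bias=-1
  edge (0, 12)→(6, 0): d=(6,-12) top-left  bias=+0
    (2,1)@(5, 3): e=[2,16,6] → X
    (3,1)@(7, 3): e=[-14,8,30] → .
    (2,2)@(5, 5): e=[-2,8,18] → .
    (3,2)@(7, 5): e=[-18,0,42] → .  [on edge]
    (1,3)@(3, 7): e=[10,8,6] → X
    (2,3)@(5, 7): e=[-6,0,30] → .  [on edge]
    (1,4)@(3, 9): e=[6,0,18] → .  [on edge]
    (0,5)@(1, 11): e=[18,0,6] → .  [on edge]
  covered (2 px):
    . . . .
    . . X .
    . . . .
    . X . .
    . . . .
    . . . .
    . . . .
    . . . .
    . . . .
    . . . .
    . . . .

Result: [[2,1],[1,3]]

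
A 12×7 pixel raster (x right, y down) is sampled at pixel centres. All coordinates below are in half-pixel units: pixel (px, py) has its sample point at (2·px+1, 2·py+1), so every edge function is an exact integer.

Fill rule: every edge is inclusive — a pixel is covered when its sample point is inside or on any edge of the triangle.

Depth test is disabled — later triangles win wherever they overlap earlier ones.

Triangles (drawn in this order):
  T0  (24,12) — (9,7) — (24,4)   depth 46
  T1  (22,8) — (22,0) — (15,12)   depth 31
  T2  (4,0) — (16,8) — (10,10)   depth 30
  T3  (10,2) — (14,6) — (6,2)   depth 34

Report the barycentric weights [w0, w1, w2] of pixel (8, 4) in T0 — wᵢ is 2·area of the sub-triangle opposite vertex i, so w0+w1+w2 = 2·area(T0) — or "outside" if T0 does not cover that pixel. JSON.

T0:
  2·area = 120
  edge (24, 12)→(9, 7): d=(-15,-5) inclusive
  edge (9, 7)→(24, 4): d=(15,-3) inclusive
  edge (24, 4)→(24, 12): d=(0,8) inclusive
    (1,2)@(3, 5): e=[0,-48,168] → .  [on edge]
    (9,2)@(19, 5): e=[80,0,40] → X  [on edge]
    (10,2)@(21, 5): e=[90,6,24] → X
    (11,2)@(23, 5): e=[100,12,8] → X
    (4,3)@(9, 7): e=[0,0,120] → X  [on edge]
    (5,3)@(11, 7): e=[10,6,104] → X
    (6,3)@(13, 7): e=[20,12,88] → X
    (7,3)@(15, 7): e=[30,18,72] → X
    (8,3)@(17, 7): e=[40,24,56] → X
    (4,4)@(9, 9): e=[-30,30,120] → .
    (5,4)@(11, 9): e=[-20,36,104] → .
    (6,4)@(13, 9): e=[-10,42,88] → .
    (7,4)@(15, 9): e=[0,48,72] → X  [on edge]
    (10,5)@(21, 11): e=[0,96,24] → X  [on edge]
  covered (18 px):
    . . . . . . . . . . . .
    . . . . . . . . . . . .
    . . . . . . . . . X X X
    . . . . X X X X X X X X
    . . . . . . . X X X X X
    . . . . . . . . . . X X
    . . . . . . . . . . . .
T1:
  2·area = 56  (B↔C swapped to make it positive)
  edge (22, 8)→(15, 12): d=(-7,4) inclusive
  edge (15, 12)→(22, 0): d=(7,-12) inclusive
  edge (22, 0)→(22, 8): d=(0,8) inclusive
    (10,1)@(21, 3): e=[39,9,8] → X
    (11,1)@(23, 3): e=[31,33,-8] → .
    (10,2)@(21, 5): e=[25,23,8] → X
    (11,2)@(23, 5): e=[17,47,-8] → .
    (9,3)@(19, 7): e=[19,13,24] → X
    (11,3)@(23, 7): e=[3,61,-8] → .
    (8,4)@(17, 9): e=[13,3,40] → X
    (10,4)@(21, 9): e=[-3,51,8] → .
    (8,5)@(17, 11): e=[-1,17,40] → .
    (9,5)@(19, 11): e=[-9,41,24] → .
  covered (6 px):
    . . . . . . . . . . . .
    . . . . . . . . . . X .
    . . . . . . . . . . X .
    . . . . . . . . . X X .
    . . . . . . . . X X . .
    . . . . . . . . . . . .
    . . . . . . . . . . . .
T2:
  2·area = 72
  edge (4, 0)→(16, 8): d=(12,8) inclusive
  edge (16, 8)→(10, 10): d=(-6,2) inclusive
  edge (10, 10)→(4, 0): d=(-6,-10) inclusive
    (2,0)@(5, 1): e=[4,64,4] → X
    (3,0)@(7, 1): e=[-12,60,24] → .
    (2,1)@(5, 3): e=[28,52,-8] → .
    (3,1)@(7, 3): e=[12,48,12] → X
    (4,1)@(9, 3): e=[-4,44,32] → .
    (3,2)@(7, 5): e=[36,36,0] → X  [on edge]
    (4,2)@(9, 5): e=[20,32,20] → X
    (5,2)@(11, 5): e=[4,28,40] → X
    (6,2)@(13, 5): e=[-12,24,60] → .
    (3,3)@(7, 7): e=[60,24,-12] → .
    (4,3)@(9, 7): e=[44,20,8] → X
    (6,3)@(13, 7): e=[12,12,48] → X
    (9,3)@(19, 7): e=[-36,0,108] → .  [on edge]
    (6,4)@(13, 9): e=[36,0,36] → X  [on edge]
    (3,5)@(7, 11): e=[108,0,-36] → .  [on edge]
    (0,6)@(1, 13): e=[180,0,-108] → .  [on edge]
  covered (10 px):
    . . X . . . . . . . . .
    . . . X . . . . . . . .
    . . . X X X . . . . . .
    . . . . X X X . . . . .
    . . . . . X X . . . . .
    . . . . . . . . . . . .
    . . . . . . . . . . . .
T3:
  2·area = 16
  edge (10, 2)→(14, 6): d=(4,4) inclusive
  edge (14, 6)→(6, 2): d=(-8,-4) inclusive
  edge (6, 2)→(10, 2): d=(4,0) inclusive
    (4,0)@(9, 1): e=[0,20,-4] → .  [on edge]
    (4,1)@(9, 3): e=[8,4,4] → X
    (5,1)@(11, 3): e=[0,12,4] → X  [on edge]
    (6,1)@(13, 3): e=[-8,20,4] → .
    (4,2)@(9, 5): e=[16,-12,12] → .
    (5,2)@(11, 5): e=[8,-4,12] → .
    (6,2)@(13, 5): e=[0,4,12] → X  [on edge]
    (7,2)@(15, 5): e=[-8,12,12] → .
    (6,3)@(13, 7): e=[8,-12,20] → .
    (7,3)@(15, 7): e=[0,-4,20] → .  [on edge]
    (8,4)@(17, 9): e=[0,-12,28] → .  [on edge]
    (9,5)@(19, 11): e=[0,-20,36] → .  [on edge]
    (10,6)@(21, 13): e=[0,-28,44] → .  [on edge]
  covered (3 px):
    . . . . . . . . . . . .
    . . . . X X . . . . . .
    . . . . . . X . . . . .
    . . . . . . . . . . . .
    . . . . . . . . . . . .
    . . . . . . . . . . . .
    . . . . . . . . . . . .

Answer: [54,56,10]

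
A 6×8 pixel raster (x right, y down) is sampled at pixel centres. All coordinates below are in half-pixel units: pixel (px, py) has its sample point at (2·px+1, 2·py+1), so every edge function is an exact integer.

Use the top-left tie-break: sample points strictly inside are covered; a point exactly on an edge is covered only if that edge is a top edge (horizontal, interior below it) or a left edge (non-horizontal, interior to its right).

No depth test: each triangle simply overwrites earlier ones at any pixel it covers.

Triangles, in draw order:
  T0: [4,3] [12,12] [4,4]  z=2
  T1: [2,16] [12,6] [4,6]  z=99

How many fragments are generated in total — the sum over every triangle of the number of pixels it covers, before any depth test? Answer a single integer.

T0:
  2·area = 8
  edge (4, 3)→(12, 12): d=(8,9) right/bottom  bias=-1
  edge (12, 12)→(4, 4): d=(-8,-8) top-left  bias=+0
  edge (4, 4)→(4, 3): d=(0,-1) top-left  bias=+0
    (0,0)@(1, 1): e=[11,0,-3] → ·  [on edge]
    (1,1)@(3, 3): e=[9,0,-1] → ·  [on edge]
    (2,2)@(5, 5): e=[7,0,1] → █  [on edge]
    (3,2)@(7, 5): e=[-11,16,3] → ·
    (2,3)@(5, 7): e=[23,-16,1] → ·
    (3,3)@(7, 7): e=[5,0,3] → █  [on edge]
    (4,3)@(9, 7): e=[-13,16,5] → ·
    (3,4)@(7, 9): e=[21,-16,3] → ·
    (4,4)@(9, 9): e=[3,0,5] → █  [on edge]
    (5,4)@(11, 9): e=[-15,16,7] → ·
    (4,5)@(9, 11): e=[19,-16,5] → ·
    (5,5)@(11, 11): e=[1,0,7] → █  [on edge]
  covered (4 px):
    · · · · · ·
    · · · · · ·
    · · █ · · ·
    · · · █ · ·
    · · · · █ ·
    · · · · · █
    · · · · · ·
    · · · · · ·
T1:
  2·area = 80  (B↔C swapped to make it positive)
  edge (2, 16)→(4, 6): d=(2,-10) top-left  bias=+0
  edge (4, 6)→(12, 6): d=(8,0) top-left  bias=+0
  edge (12, 6)→(2, 16): d=(-10,10) right/bottom  bias=-1
    (2,0)@(5, 1): e=[0,-40,120] → ·  [on edge]
    (2,3)@(5, 7): e=[12,8,60] → █
    (3,3)@(7, 7): e=[32,8,40] → █
    (4,3)@(9, 7): e=[52,8,20] → █
    (5,3)@(11, 7): e=[72,8,0] → ·  [on edge]
    (2,4)@(5, 9): e=[16,24,40] → █
    (4,4)@(9, 9): e=[56,24,0] → ·  [on edge]
    (1,5)@(3, 11): e=[0,40,40] → █  [on edge]
    (3,5)@(7, 11): e=[40,40,0] → ·  [on edge]
    (1,6)@(3, 13): e=[4,56,20] → █
    (2,6)@(5, 13): e=[24,56,0] → ·  [on edge]
    (1,7)@(3, 15): e=[8,72,0] → ·  [on edge]
  covered (8 px):
    · · · · · ·
    · · · · · ·
    · · · · · ·
    · · █ █ █ ·
    · · █ █ · ·
    · █ █ · · ·
    · █ · · · ·
    · · · · · ·

Final: 12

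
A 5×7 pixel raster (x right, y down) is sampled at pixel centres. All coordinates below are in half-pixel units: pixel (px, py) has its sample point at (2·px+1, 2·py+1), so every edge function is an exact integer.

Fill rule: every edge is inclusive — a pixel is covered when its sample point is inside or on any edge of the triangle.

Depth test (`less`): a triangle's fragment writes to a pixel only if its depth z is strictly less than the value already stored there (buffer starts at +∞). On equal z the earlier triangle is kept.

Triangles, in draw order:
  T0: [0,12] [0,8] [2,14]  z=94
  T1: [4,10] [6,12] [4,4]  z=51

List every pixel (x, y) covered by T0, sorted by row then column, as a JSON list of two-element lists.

T0:
  2·area = 8
  edge (0, 12)→(0, 8): d=(0,-4) inclusive
  edge (0, 8)→(2, 14): d=(2,6) inclusive
  edge (2, 14)→(0, 12): d=(-2,-2) inclusive
    (0,5)@(1, 11): e=[4,0,4] → #  [on edge]
    (1,5)@(3, 11): e=[12,-12,8] → ·
    (0,6)@(1, 13): e=[4,4,0] → #  [on edge]
    (1,6)@(3, 13): e=[12,-8,4] → ·
  covered (2 px):
    · · · · ·
    · · · · ·
    · · · · ·
    · · · · ·
    · · · · ·
    # · · · ·
    # · · · ·
T1:
  2·area = 12  (B↔C swapped to make it positive)
  edge (4, 10)→(4, 4): d=(0,-6) inclusive
  edge (4, 4)→(6, 12): d=(2,8) inclusive
  edge (6, 12)→(4, 10): d=(-2,-2) inclusive
    (0,3)@(1, 7): e=[-18,30,0] → ·  [on edge]
    (1,4)@(3, 9): e=[-6,18,0] → ·  [on edge]
    (2,4)@(5, 9): e=[6,2,4] → #
    (3,4)@(7, 9): e=[18,-14,8] → ·
    (2,5)@(5, 11): e=[6,6,0] → #  [on edge]
    (3,5)@(7, 11): e=[18,-10,4] → ·
    (2,6)@(5, 13): e=[6,10,-4] → ·
    (3,6)@(7, 13): e=[18,-6,0] → ·  [on edge]
  covered (2 px):
    · · · · ·
    · · · · ·
    · · · · ·
    · · · · ·
    · · # · ·
    · · # · ·
    · · · · ·

Final: [[0,5],[0,6]]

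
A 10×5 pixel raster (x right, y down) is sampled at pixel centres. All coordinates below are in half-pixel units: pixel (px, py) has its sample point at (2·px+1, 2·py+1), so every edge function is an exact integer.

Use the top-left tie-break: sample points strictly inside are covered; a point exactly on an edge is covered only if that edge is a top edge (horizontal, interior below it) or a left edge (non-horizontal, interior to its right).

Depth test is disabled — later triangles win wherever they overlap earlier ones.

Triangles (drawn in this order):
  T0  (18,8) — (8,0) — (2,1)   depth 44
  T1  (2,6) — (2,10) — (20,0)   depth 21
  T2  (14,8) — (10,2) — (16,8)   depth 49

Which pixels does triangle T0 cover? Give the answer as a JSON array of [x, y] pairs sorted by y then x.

T0:
  2·area = 58  (B↔C swapped to make it positive)
  edge (18, 8)→(2, 1): d=(-16,-7) top-left  bias=+0
  edge (2, 1)→(8, 0): d=(6,-1) top-left  bias=+0
  edge (8, 0)→(18, 8): d=(10,8) right/bottom  bias=-1
    (1,0)@(3, 1): e=[7,1,50] → #
    (2,0)@(5, 1): e=[21,3,34] → #
    (3,0)@(7, 1): e=[35,5,18] → #
    (4,0)@(9, 1): e=[49,7,2] → #
    (5,0)@(11, 1): e=[63,9,-14] → ·
    (1,1)@(3, 3): e=[-25,13,70] → ·
    (2,1)@(5, 3): e=[-11,15,54] → ·
    (3,1)@(7, 3): e=[3,17,38] → #
    (5,1)@(11, 3): e=[31,21,6] → #
    (6,1)@(13, 3): e=[45,23,-10] → ·
    (3,2)@(7, 5): e=[-29,29,58] → ·
    (4,2)@(9, 5): e=[-15,31,42] → ·
  covered (8 px):
    · # # # # · · · · ·
    · · · # # # · · · ·
    · · · · · · # · · ·
    · · · · · · · · · ·
    · · · · · · · · · ·
T1:
  2·area = 72  (B↔C swapped to make it positive)
  edge (2, 6)→(20, 0): d=(18,-6) top-left  bias=+0
  edge (20, 0)→(2, 10): d=(-18,10) right/bottom  bias=-1
  edge (2, 10)→(2, 6): d=(0,-4) top-left  bias=+0
    (8,0)@(17, 1): e=[0,12,60] → #  [on edge]
    (9,0)@(19, 1): e=[12,-8,68] → ·
    (5,1)@(11, 3): e=[0,36,36] → #  [on edge]
    (6,1)@(13, 3): e=[12,16,44] → #
    (7,1)@(15, 3): e=[24,-4,52] → ·
    (8,1)@(17, 3): e=[36,-24,60] → ·
    (2,2)@(5, 5): e=[0,60,12] → #  [on edge]
    (3,2)@(7, 5): e=[12,40,20] → #
    (4,2)@(9, 5): e=[24,20,28] → #
    (5,2)@(11, 5): e=[36,0,36] → ·  [on edge]
    (6,2)@(13, 5): e=[48,-20,44] → ·
    (1,3)@(3, 7): e=[24,44,4] → #
  covered (10 px):
    · · · · · · · · # ·
    · · · · · # # · · ·
    · · # # # · · · · ·
    · # # # · · · · · ·
    · # · · · · · · · ·
T2:
  2·area = 12
  edge (14, 8)→(10, 2): d=(-4,-6) top-left  bias=+0
  edge (10, 2)→(16, 8): d=(6,6) right/bottom  bias=-1
  edge (16, 8)→(14, 8): d=(-2,0) right/bottom  bias=-1
    (4,0)@(9, 1): e=[-2,0,14] → ·  [on edge]
    (5,1)@(11, 3): e=[2,0,10] → ·  [on edge]
    (6,2)@(13, 5): e=[6,0,6] → ·  [on edge]
    (7,3)@(15, 7): e=[10,0,2] → ·  [on edge]
    (8,4)@(17, 9): e=[14,0,-2] → ·  [on edge]
  covered (0 px):
    · · · · · · · · · ·
    · · · · · · · · · ·
    · · · · · · · · · ·
    · · · · · · · · · ·
    · · · · · · · · · ·

Final: [[1,0],[2,0],[3,0],[4,0],[3,1],[4,1],[5,1],[6,2]]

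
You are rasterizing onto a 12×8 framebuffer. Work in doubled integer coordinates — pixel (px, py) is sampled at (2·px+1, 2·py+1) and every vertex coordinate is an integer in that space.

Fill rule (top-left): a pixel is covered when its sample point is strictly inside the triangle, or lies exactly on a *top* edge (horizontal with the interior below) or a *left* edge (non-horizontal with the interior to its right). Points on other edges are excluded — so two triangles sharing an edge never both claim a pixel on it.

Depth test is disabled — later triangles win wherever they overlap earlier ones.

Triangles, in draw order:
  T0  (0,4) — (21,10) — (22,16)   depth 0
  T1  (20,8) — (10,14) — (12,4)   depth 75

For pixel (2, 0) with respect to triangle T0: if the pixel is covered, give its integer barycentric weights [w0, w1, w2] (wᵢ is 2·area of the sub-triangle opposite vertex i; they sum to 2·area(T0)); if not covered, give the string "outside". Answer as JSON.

T0:
  2·area = 120
  edge (0, 4)→(21, 10): d=(21,6) right/bottom  bias=-1
  edge (21, 10)→(22, 16): d=(1,6) right/bottom  bias=-1
  edge (22, 16)→(0, 4): d=(-22,-12) top-left  bias=+0
    (1,2)@(3, 5): e=[3,103,14] → #
    (2,2)@(5, 5): e=[-9,91,38] → ·
    (1,3)@(3, 7): e=[45,105,-30] → ·
    (3,3)@(7, 7): e=[21,81,18] → #
    (4,3)@(9, 7): e=[9,69,42] → #
    (5,3)@(11, 7): e=[-3,57,66] → ·
    (3,4)@(7, 9): e=[63,83,-26] → ·
    (4,4)@(9, 9): e=[51,71,-2] → ·
    (5,4)@(11, 9): e=[39,59,22] → #
    (6,4)@(13, 9): e=[27,47,46] → #
    (7,4)@(15, 9): e=[15,35,70] → #
    (8,4)@(17, 9): e=[3,23,94] → #
  covered (16 px):
    · · · · · · · · · · · ·
    · · · · · · · · · · · ·
    · # · · · · · · · · · ·
    · · · # # · · · · · · ·
    · · · · · # # # # · · ·
    · · · · · · # # # # # ·
    · · · · · · · · # # # ·
    · · · · · · · · · · # ·
T1:
  2·area = 88
  edge (20, 8)→(10, 14): d=(-10,6) right/bottom  bias=-1
  edge (10, 14)→(12, 4): d=(2,-10) top-left  bias=+0
  edge (12, 4)→(20, 8): d=(8,4) right/bottom  bias=-1
    (6,2)@(13, 5): e=[72,12,4] → #
    (7,2)@(15, 5): e=[60,32,-4] → ·
    (6,3)@(13, 7): e=[52,16,20] → #
    (7,3)@(15, 7): e=[40,36,12] → #
    (8,3)@(17, 7): e=[28,56,4] → #
    (9,3)@(19, 7): e=[16,76,-4] → ·
    (5,4)@(11, 9): e=[44,0,44] → #  [on edge]
    (9,4)@(19, 9): e=[-4,80,12] → ·
    (5,5)@(11, 11): e=[24,4,60] → #
    (7,5)@(15, 11): e=[0,44,44] → ·  [on edge]
    (8,5)@(17, 11): e=[-12,64,36] → ·
    (5,6)@(11, 13): e=[4,8,76] → #
  covered (11 px):
    · · · · · · · · · · · ·
    · · · · · · · · · · · ·
    · · · · · · # · · · · ·
    · · · · · · # # # · · ·
    · · · · · # # # # · · ·
    · · · · · # # · · · · ·
    · · · · · # · · · · · ·
    · · · · · · · · · · · ·

Result: "outside"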